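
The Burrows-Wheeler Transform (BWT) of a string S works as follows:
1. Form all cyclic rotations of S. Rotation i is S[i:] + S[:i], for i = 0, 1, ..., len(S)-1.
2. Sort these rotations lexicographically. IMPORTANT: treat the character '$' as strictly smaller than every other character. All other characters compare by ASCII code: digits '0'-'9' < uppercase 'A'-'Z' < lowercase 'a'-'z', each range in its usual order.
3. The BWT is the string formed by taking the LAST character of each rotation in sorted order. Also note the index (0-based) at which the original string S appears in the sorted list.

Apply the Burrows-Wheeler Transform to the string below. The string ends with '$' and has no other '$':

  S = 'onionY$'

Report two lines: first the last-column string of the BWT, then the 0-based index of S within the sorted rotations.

All 7 rotations (rotation i = S[i:]+S[:i]):
  rot[0] = onionY$
  rot[1] = nionY$o
  rot[2] = ionY$on
  rot[3] = onY$oni
  rot[4] = nY$onio
  rot[5] = Y$onion
  rot[6] = $onionY
Sorted (with $ < everything):
  sorted[0] = $onionY  (last char: 'Y')
  sorted[1] = Y$onion  (last char: 'n')
  sorted[2] = ionY$on  (last char: 'n')
  sorted[3] = nY$onio  (last char: 'o')
  sorted[4] = nionY$o  (last char: 'o')
  sorted[5] = onY$oni  (last char: 'i')
  sorted[6] = onionY$  (last char: '$')
Last column: Ynnooi$
Original string S is at sorted index 6

Answer: Ynnooi$
6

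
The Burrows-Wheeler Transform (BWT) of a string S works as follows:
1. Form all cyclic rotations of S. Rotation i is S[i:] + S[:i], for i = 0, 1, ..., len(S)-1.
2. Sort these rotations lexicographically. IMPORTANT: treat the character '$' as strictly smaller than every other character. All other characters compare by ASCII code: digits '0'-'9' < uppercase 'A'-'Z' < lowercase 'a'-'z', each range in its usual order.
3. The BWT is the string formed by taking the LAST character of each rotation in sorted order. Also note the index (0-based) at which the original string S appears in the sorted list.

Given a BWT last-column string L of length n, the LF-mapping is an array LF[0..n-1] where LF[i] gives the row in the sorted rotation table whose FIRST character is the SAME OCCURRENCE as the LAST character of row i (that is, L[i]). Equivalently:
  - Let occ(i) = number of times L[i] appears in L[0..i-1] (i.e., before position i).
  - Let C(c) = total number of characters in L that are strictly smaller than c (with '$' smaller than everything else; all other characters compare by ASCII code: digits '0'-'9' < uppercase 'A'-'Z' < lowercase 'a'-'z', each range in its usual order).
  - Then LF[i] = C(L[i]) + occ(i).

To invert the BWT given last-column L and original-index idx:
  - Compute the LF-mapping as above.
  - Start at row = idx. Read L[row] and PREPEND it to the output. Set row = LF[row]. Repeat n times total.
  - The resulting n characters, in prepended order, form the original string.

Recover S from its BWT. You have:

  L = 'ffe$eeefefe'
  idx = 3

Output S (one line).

Answer: eefeeeefff$

Derivation:
LF mapping: 7 8 1 0 2 3 4 9 5 10 6
Walk LF starting at row 3, prepending L[row]:
  step 1: row=3, L[3]='$', prepend. Next row=LF[3]=0
  step 2: row=0, L[0]='f', prepend. Next row=LF[0]=7
  step 3: row=7, L[7]='f', prepend. Next row=LF[7]=9
  step 4: row=9, L[9]='f', prepend. Next row=LF[9]=10
  step 5: row=10, L[10]='e', prepend. Next row=LF[10]=6
  step 6: row=6, L[6]='e', prepend. Next row=LF[6]=4
  step 7: row=4, L[4]='e', prepend. Next row=LF[4]=2
  step 8: row=2, L[2]='e', prepend. Next row=LF[2]=1
  step 9: row=1, L[1]='f', prepend. Next row=LF[1]=8
  step 10: row=8, L[8]='e', prepend. Next row=LF[8]=5
  step 11: row=5, L[5]='e', prepend. Next row=LF[5]=3
Reversed output: eefeeeefff$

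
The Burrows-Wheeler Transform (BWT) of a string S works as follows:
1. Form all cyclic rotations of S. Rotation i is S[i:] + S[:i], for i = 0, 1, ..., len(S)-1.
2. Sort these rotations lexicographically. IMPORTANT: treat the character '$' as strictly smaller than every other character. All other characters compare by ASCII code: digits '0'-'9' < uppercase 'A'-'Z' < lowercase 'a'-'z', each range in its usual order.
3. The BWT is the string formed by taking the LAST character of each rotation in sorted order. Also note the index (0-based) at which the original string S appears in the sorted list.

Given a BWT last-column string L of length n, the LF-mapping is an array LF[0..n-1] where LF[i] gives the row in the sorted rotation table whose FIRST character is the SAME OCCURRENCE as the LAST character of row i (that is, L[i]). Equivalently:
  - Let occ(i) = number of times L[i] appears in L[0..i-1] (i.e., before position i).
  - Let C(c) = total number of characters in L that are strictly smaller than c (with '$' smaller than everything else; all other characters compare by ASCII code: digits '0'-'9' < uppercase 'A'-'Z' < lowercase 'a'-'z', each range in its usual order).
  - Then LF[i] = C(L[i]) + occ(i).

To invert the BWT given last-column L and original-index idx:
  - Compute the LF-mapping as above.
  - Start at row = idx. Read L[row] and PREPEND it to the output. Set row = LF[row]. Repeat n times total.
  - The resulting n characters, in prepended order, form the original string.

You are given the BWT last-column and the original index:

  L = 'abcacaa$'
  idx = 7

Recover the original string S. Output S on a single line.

LF mapping: 1 5 6 2 7 3 4 0
Walk LF starting at row 7, prepending L[row]:
  step 1: row=7, L[7]='$', prepend. Next row=LF[7]=0
  step 2: row=0, L[0]='a', prepend. Next row=LF[0]=1
  step 3: row=1, L[1]='b', prepend. Next row=LF[1]=5
  step 4: row=5, L[5]='a', prepend. Next row=LF[5]=3
  step 5: row=3, L[3]='a', prepend. Next row=LF[3]=2
  step 6: row=2, L[2]='c', prepend. Next row=LF[2]=6
  step 7: row=6, L[6]='a', prepend. Next row=LF[6]=4
  step 8: row=4, L[4]='c', prepend. Next row=LF[4]=7
Reversed output: cacaaba$

Answer: cacaaba$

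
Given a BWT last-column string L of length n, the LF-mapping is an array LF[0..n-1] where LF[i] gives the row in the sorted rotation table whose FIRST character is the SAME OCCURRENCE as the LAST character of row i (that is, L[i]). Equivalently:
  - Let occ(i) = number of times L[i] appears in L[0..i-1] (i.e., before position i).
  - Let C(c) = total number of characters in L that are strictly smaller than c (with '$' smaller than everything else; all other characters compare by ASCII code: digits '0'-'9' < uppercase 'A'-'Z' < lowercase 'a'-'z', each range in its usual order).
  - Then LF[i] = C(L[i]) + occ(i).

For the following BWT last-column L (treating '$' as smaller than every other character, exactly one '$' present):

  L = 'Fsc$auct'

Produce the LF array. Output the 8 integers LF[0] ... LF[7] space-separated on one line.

Answer: 1 5 3 0 2 7 4 6

Derivation:
Char counts: '$':1, 'F':1, 'a':1, 'c':2, 's':1, 't':1, 'u':1
C (first-col start): C('$')=0, C('F')=1, C('a')=2, C('c')=3, C('s')=5, C('t')=6, C('u')=7
L[0]='F': occ=0, LF[0]=C('F')+0=1+0=1
L[1]='s': occ=0, LF[1]=C('s')+0=5+0=5
L[2]='c': occ=0, LF[2]=C('c')+0=3+0=3
L[3]='$': occ=0, LF[3]=C('$')+0=0+0=0
L[4]='a': occ=0, LF[4]=C('a')+0=2+0=2
L[5]='u': occ=0, LF[5]=C('u')+0=7+0=7
L[6]='c': occ=1, LF[6]=C('c')+1=3+1=4
L[7]='t': occ=0, LF[7]=C('t')+0=6+0=6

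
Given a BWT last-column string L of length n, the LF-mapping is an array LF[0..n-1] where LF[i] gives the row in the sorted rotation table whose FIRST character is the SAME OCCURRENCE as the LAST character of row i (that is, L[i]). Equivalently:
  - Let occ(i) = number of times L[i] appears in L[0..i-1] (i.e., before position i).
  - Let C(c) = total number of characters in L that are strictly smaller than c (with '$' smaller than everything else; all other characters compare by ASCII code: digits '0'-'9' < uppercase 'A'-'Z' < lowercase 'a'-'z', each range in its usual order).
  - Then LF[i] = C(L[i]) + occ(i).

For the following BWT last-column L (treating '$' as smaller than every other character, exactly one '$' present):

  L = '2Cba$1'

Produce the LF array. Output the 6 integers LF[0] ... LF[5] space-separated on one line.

Answer: 2 3 5 4 0 1

Derivation:
Char counts: '$':1, '1':1, '2':1, 'C':1, 'a':1, 'b':1
C (first-col start): C('$')=0, C('1')=1, C('2')=2, C('C')=3, C('a')=4, C('b')=5
L[0]='2': occ=0, LF[0]=C('2')+0=2+0=2
L[1]='C': occ=0, LF[1]=C('C')+0=3+0=3
L[2]='b': occ=0, LF[2]=C('b')+0=5+0=5
L[3]='a': occ=0, LF[3]=C('a')+0=4+0=4
L[4]='$': occ=0, LF[4]=C('$')+0=0+0=0
L[5]='1': occ=0, LF[5]=C('1')+0=1+0=1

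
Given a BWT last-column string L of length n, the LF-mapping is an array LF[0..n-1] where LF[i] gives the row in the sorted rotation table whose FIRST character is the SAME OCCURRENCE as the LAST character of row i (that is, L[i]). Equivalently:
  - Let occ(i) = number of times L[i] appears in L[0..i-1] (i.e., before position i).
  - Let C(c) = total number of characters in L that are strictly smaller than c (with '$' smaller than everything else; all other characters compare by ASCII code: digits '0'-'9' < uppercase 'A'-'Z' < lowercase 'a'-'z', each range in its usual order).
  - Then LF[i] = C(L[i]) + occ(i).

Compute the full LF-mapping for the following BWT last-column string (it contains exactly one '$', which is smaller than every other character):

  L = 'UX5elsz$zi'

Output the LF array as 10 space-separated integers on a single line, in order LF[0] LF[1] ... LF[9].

Answer: 2 3 1 4 6 7 8 0 9 5

Derivation:
Char counts: '$':1, '5':1, 'U':1, 'X':1, 'e':1, 'i':1, 'l':1, 's':1, 'z':2
C (first-col start): C('$')=0, C('5')=1, C('U')=2, C('X')=3, C('e')=4, C('i')=5, C('l')=6, C('s')=7, C('z')=8
L[0]='U': occ=0, LF[0]=C('U')+0=2+0=2
L[1]='X': occ=0, LF[1]=C('X')+0=3+0=3
L[2]='5': occ=0, LF[2]=C('5')+0=1+0=1
L[3]='e': occ=0, LF[3]=C('e')+0=4+0=4
L[4]='l': occ=0, LF[4]=C('l')+0=6+0=6
L[5]='s': occ=0, LF[5]=C('s')+0=7+0=7
L[6]='z': occ=0, LF[6]=C('z')+0=8+0=8
L[7]='$': occ=0, LF[7]=C('$')+0=0+0=0
L[8]='z': occ=1, LF[8]=C('z')+1=8+1=9
L[9]='i': occ=0, LF[9]=C('i')+0=5+0=5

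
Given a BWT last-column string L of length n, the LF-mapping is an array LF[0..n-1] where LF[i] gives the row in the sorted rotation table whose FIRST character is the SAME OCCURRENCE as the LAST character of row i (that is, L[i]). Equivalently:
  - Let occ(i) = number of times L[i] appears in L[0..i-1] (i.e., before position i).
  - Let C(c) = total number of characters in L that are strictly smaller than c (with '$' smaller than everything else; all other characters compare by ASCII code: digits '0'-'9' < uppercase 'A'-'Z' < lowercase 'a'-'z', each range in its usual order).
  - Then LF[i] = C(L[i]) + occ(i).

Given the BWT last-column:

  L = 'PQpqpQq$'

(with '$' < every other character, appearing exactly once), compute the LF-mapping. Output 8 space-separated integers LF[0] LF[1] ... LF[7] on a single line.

Answer: 1 2 4 6 5 3 7 0

Derivation:
Char counts: '$':1, 'P':1, 'Q':2, 'p':2, 'q':2
C (first-col start): C('$')=0, C('P')=1, C('Q')=2, C('p')=4, C('q')=6
L[0]='P': occ=0, LF[0]=C('P')+0=1+0=1
L[1]='Q': occ=0, LF[1]=C('Q')+0=2+0=2
L[2]='p': occ=0, LF[2]=C('p')+0=4+0=4
L[3]='q': occ=0, LF[3]=C('q')+0=6+0=6
L[4]='p': occ=1, LF[4]=C('p')+1=4+1=5
L[5]='Q': occ=1, LF[5]=C('Q')+1=2+1=3
L[6]='q': occ=1, LF[6]=C('q')+1=6+1=7
L[7]='$': occ=0, LF[7]=C('$')+0=0+0=0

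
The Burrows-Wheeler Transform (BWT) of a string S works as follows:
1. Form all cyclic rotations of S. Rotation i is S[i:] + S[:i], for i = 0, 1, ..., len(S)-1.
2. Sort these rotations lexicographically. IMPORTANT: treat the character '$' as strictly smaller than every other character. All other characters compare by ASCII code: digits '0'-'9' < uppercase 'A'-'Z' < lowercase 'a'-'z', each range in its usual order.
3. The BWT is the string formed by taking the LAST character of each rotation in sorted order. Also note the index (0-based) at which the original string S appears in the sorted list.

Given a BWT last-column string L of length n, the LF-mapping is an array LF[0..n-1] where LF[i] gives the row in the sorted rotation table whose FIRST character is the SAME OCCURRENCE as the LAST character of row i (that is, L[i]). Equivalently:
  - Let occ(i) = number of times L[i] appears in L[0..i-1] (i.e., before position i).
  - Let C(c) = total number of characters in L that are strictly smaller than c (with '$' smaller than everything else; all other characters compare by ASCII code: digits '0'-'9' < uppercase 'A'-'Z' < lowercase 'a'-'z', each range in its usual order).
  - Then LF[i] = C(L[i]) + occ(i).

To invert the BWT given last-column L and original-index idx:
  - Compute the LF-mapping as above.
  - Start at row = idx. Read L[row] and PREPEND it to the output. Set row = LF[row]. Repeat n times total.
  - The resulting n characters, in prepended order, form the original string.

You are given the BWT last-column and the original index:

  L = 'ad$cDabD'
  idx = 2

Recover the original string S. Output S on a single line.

LF mapping: 3 7 0 6 1 4 5 2
Walk LF starting at row 2, prepending L[row]:
  step 1: row=2, L[2]='$', prepend. Next row=LF[2]=0
  step 2: row=0, L[0]='a', prepend. Next row=LF[0]=3
  step 3: row=3, L[3]='c', prepend. Next row=LF[3]=6
  step 4: row=6, L[6]='b', prepend. Next row=LF[6]=5
  step 5: row=5, L[5]='a', prepend. Next row=LF[5]=4
  step 6: row=4, L[4]='D', prepend. Next row=LF[4]=1
  step 7: row=1, L[1]='d', prepend. Next row=LF[1]=7
  step 8: row=7, L[7]='D', prepend. Next row=LF[7]=2
Reversed output: DdDabca$

Answer: DdDabca$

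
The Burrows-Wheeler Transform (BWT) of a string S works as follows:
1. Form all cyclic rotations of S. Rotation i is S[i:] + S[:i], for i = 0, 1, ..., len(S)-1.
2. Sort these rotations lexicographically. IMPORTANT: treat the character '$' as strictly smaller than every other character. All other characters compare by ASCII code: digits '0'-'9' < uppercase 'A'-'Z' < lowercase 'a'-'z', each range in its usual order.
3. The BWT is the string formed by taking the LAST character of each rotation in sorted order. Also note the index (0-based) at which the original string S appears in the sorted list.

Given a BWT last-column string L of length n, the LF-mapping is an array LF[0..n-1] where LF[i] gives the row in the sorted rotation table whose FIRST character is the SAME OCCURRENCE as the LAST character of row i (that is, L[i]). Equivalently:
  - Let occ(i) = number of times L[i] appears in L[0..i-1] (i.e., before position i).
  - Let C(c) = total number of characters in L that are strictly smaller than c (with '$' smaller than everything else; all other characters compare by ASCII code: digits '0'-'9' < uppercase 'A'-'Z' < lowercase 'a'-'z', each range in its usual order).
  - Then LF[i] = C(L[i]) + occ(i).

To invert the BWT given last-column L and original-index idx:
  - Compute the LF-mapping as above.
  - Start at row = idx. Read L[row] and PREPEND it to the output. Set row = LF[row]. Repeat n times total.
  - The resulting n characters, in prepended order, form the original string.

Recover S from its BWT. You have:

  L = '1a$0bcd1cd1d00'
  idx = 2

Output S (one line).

Answer: 0dc1a00dd1cb1$

Derivation:
LF mapping: 4 7 0 1 8 9 11 5 10 12 6 13 2 3
Walk LF starting at row 2, prepending L[row]:
  step 1: row=2, L[2]='$', prepend. Next row=LF[2]=0
  step 2: row=0, L[0]='1', prepend. Next row=LF[0]=4
  step 3: row=4, L[4]='b', prepend. Next row=LF[4]=8
  step 4: row=8, L[8]='c', prepend. Next row=LF[8]=10
  step 5: row=10, L[10]='1', prepend. Next row=LF[10]=6
  step 6: row=6, L[6]='d', prepend. Next row=LF[6]=11
  step 7: row=11, L[11]='d', prepend. Next row=LF[11]=13
  step 8: row=13, L[13]='0', prepend. Next row=LF[13]=3
  step 9: row=3, L[3]='0', prepend. Next row=LF[3]=1
  step 10: row=1, L[1]='a', prepend. Next row=LF[1]=7
  step 11: row=7, L[7]='1', prepend. Next row=LF[7]=5
  step 12: row=5, L[5]='c', prepend. Next row=LF[5]=9
  step 13: row=9, L[9]='d', prepend. Next row=LF[9]=12
  step 14: row=12, L[12]='0', prepend. Next row=LF[12]=2
Reversed output: 0dc1a00dd1cb1$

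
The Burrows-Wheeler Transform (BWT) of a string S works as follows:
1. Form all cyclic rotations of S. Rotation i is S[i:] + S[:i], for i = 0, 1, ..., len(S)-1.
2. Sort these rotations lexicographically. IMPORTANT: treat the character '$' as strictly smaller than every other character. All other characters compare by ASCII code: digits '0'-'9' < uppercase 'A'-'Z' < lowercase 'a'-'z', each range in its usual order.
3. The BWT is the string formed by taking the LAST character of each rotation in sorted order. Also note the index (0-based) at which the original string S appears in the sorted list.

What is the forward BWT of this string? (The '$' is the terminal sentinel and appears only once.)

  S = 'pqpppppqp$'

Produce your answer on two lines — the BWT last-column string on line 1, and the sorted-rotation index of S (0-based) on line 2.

All 10 rotations (rotation i = S[i:]+S[:i]):
  rot[0] = pqpppppqp$
  rot[1] = qpppppqp$p
  rot[2] = pppppqp$pq
  rot[3] = ppppqp$pqp
  rot[4] = pppqp$pqpp
  rot[5] = ppqp$pqppp
  rot[6] = pqp$pqpppp
  rot[7] = qp$pqppppp
  rot[8] = p$pqpppppq
  rot[9] = $pqpppppqp
Sorted (with $ < everything):
  sorted[0] = $pqpppppqp  (last char: 'p')
  sorted[1] = p$pqpppppq  (last char: 'q')
  sorted[2] = pppppqp$pq  (last char: 'q')
  sorted[3] = ppppqp$pqp  (last char: 'p')
  sorted[4] = pppqp$pqpp  (last char: 'p')
  sorted[5] = ppqp$pqppp  (last char: 'p')
  sorted[6] = pqp$pqpppp  (last char: 'p')
  sorted[7] = pqpppppqp$  (last char: '$')
  sorted[8] = qp$pqppppp  (last char: 'p')
  sorted[9] = qpppppqp$p  (last char: 'p')
Last column: pqqpppp$pp
Original string S is at sorted index 7

Answer: pqqpppp$pp
7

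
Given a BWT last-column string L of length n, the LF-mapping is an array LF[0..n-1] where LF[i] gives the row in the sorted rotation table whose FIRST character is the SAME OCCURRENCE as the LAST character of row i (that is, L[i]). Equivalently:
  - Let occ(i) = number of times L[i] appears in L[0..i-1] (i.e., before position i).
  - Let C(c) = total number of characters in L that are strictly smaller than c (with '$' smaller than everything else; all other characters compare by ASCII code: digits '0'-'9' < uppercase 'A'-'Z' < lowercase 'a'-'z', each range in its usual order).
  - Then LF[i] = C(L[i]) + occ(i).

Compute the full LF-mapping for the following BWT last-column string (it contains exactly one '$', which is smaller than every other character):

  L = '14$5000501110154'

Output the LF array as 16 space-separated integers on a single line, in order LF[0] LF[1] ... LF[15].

Answer: 6 11 0 13 1 2 3 14 4 7 8 9 5 10 15 12

Derivation:
Char counts: '$':1, '0':5, '1':5, '4':2, '5':3
C (first-col start): C('$')=0, C('0')=1, C('1')=6, C('4')=11, C('5')=13
L[0]='1': occ=0, LF[0]=C('1')+0=6+0=6
L[1]='4': occ=0, LF[1]=C('4')+0=11+0=11
L[2]='$': occ=0, LF[2]=C('$')+0=0+0=0
L[3]='5': occ=0, LF[3]=C('5')+0=13+0=13
L[4]='0': occ=0, LF[4]=C('0')+0=1+0=1
L[5]='0': occ=1, LF[5]=C('0')+1=1+1=2
L[6]='0': occ=2, LF[6]=C('0')+2=1+2=3
L[7]='5': occ=1, LF[7]=C('5')+1=13+1=14
L[8]='0': occ=3, LF[8]=C('0')+3=1+3=4
L[9]='1': occ=1, LF[9]=C('1')+1=6+1=7
L[10]='1': occ=2, LF[10]=C('1')+2=6+2=8
L[11]='1': occ=3, LF[11]=C('1')+3=6+3=9
L[12]='0': occ=4, LF[12]=C('0')+4=1+4=5
L[13]='1': occ=4, LF[13]=C('1')+4=6+4=10
L[14]='5': occ=2, LF[14]=C('5')+2=13+2=15
L[15]='4': occ=1, LF[15]=C('4')+1=11+1=12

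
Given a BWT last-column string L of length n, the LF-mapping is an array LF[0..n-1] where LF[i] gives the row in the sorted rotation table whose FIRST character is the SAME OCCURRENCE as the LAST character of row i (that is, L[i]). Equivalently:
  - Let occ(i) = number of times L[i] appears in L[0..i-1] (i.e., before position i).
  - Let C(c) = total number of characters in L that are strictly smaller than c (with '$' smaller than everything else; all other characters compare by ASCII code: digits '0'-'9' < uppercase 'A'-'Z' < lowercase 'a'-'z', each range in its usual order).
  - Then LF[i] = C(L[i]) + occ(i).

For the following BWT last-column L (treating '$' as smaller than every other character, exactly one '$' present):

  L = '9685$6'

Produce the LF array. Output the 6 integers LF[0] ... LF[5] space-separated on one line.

Char counts: '$':1, '5':1, '6':2, '8':1, '9':1
C (first-col start): C('$')=0, C('5')=1, C('6')=2, C('8')=4, C('9')=5
L[0]='9': occ=0, LF[0]=C('9')+0=5+0=5
L[1]='6': occ=0, LF[1]=C('6')+0=2+0=2
L[2]='8': occ=0, LF[2]=C('8')+0=4+0=4
L[3]='5': occ=0, LF[3]=C('5')+0=1+0=1
L[4]='$': occ=0, LF[4]=C('$')+0=0+0=0
L[5]='6': occ=1, LF[5]=C('6')+1=2+1=3

Answer: 5 2 4 1 0 3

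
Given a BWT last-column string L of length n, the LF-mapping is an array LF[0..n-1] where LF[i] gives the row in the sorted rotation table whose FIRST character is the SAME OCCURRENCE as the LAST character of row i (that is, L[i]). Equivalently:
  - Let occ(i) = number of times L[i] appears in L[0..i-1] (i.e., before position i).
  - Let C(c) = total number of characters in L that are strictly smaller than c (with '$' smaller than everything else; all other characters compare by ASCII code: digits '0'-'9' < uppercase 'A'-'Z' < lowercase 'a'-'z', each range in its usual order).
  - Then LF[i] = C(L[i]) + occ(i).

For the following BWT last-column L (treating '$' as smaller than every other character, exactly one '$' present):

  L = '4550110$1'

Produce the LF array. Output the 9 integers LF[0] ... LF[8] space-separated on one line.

Char counts: '$':1, '0':2, '1':3, '4':1, '5':2
C (first-col start): C('$')=0, C('0')=1, C('1')=3, C('4')=6, C('5')=7
L[0]='4': occ=0, LF[0]=C('4')+0=6+0=6
L[1]='5': occ=0, LF[1]=C('5')+0=7+0=7
L[2]='5': occ=1, LF[2]=C('5')+1=7+1=8
L[3]='0': occ=0, LF[3]=C('0')+0=1+0=1
L[4]='1': occ=0, LF[4]=C('1')+0=3+0=3
L[5]='1': occ=1, LF[5]=C('1')+1=3+1=4
L[6]='0': occ=1, LF[6]=C('0')+1=1+1=2
L[7]='$': occ=0, LF[7]=C('$')+0=0+0=0
L[8]='1': occ=2, LF[8]=C('1')+2=3+2=5

Answer: 6 7 8 1 3 4 2 0 5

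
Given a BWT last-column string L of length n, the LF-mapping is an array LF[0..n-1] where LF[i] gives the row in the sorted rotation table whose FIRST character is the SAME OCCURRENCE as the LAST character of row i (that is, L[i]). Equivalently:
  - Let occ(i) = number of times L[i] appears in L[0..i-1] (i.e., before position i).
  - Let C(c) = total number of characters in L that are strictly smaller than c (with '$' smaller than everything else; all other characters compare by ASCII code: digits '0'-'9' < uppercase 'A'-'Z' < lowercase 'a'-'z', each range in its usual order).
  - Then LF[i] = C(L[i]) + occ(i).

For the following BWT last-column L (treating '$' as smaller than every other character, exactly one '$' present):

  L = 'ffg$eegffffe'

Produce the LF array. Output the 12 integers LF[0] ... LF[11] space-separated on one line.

Answer: 4 5 10 0 1 2 11 6 7 8 9 3

Derivation:
Char counts: '$':1, 'e':3, 'f':6, 'g':2
C (first-col start): C('$')=0, C('e')=1, C('f')=4, C('g')=10
L[0]='f': occ=0, LF[0]=C('f')+0=4+0=4
L[1]='f': occ=1, LF[1]=C('f')+1=4+1=5
L[2]='g': occ=0, LF[2]=C('g')+0=10+0=10
L[3]='$': occ=0, LF[3]=C('$')+0=0+0=0
L[4]='e': occ=0, LF[4]=C('e')+0=1+0=1
L[5]='e': occ=1, LF[5]=C('e')+1=1+1=2
L[6]='g': occ=1, LF[6]=C('g')+1=10+1=11
L[7]='f': occ=2, LF[7]=C('f')+2=4+2=6
L[8]='f': occ=3, LF[8]=C('f')+3=4+3=7
L[9]='f': occ=4, LF[9]=C('f')+4=4+4=8
L[10]='f': occ=5, LF[10]=C('f')+5=4+5=9
L[11]='e': occ=2, LF[11]=C('e')+2=1+2=3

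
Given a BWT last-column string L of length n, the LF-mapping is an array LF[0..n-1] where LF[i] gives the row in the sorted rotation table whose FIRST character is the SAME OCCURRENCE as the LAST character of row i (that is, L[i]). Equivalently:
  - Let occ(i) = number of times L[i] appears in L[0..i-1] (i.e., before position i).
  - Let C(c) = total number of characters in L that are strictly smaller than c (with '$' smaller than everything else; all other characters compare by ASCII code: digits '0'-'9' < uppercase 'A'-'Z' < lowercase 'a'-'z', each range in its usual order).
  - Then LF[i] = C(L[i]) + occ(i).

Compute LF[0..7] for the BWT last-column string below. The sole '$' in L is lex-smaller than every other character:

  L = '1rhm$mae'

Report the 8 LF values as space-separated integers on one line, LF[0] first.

Char counts: '$':1, '1':1, 'a':1, 'e':1, 'h':1, 'm':2, 'r':1
C (first-col start): C('$')=0, C('1')=1, C('a')=2, C('e')=3, C('h')=4, C('m')=5, C('r')=7
L[0]='1': occ=0, LF[0]=C('1')+0=1+0=1
L[1]='r': occ=0, LF[1]=C('r')+0=7+0=7
L[2]='h': occ=0, LF[2]=C('h')+0=4+0=4
L[3]='m': occ=0, LF[3]=C('m')+0=5+0=5
L[4]='$': occ=0, LF[4]=C('$')+0=0+0=0
L[5]='m': occ=1, LF[5]=C('m')+1=5+1=6
L[6]='a': occ=0, LF[6]=C('a')+0=2+0=2
L[7]='e': occ=0, LF[7]=C('e')+0=3+0=3

Answer: 1 7 4 5 0 6 2 3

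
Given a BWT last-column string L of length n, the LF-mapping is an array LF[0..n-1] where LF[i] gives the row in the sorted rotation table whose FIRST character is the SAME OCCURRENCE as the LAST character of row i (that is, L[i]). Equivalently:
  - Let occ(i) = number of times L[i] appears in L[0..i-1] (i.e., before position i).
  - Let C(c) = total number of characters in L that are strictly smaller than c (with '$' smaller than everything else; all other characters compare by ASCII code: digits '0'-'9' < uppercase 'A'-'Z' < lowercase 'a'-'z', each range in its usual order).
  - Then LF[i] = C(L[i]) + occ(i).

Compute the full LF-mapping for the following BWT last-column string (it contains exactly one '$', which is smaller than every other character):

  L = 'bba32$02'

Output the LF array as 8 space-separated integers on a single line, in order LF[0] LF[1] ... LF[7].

Answer: 6 7 5 4 2 0 1 3

Derivation:
Char counts: '$':1, '0':1, '2':2, '3':1, 'a':1, 'b':2
C (first-col start): C('$')=0, C('0')=1, C('2')=2, C('3')=4, C('a')=5, C('b')=6
L[0]='b': occ=0, LF[0]=C('b')+0=6+0=6
L[1]='b': occ=1, LF[1]=C('b')+1=6+1=7
L[2]='a': occ=0, LF[2]=C('a')+0=5+0=5
L[3]='3': occ=0, LF[3]=C('3')+0=4+0=4
L[4]='2': occ=0, LF[4]=C('2')+0=2+0=2
L[5]='$': occ=0, LF[5]=C('$')+0=0+0=0
L[6]='0': occ=0, LF[6]=C('0')+0=1+0=1
L[7]='2': occ=1, LF[7]=C('2')+1=2+1=3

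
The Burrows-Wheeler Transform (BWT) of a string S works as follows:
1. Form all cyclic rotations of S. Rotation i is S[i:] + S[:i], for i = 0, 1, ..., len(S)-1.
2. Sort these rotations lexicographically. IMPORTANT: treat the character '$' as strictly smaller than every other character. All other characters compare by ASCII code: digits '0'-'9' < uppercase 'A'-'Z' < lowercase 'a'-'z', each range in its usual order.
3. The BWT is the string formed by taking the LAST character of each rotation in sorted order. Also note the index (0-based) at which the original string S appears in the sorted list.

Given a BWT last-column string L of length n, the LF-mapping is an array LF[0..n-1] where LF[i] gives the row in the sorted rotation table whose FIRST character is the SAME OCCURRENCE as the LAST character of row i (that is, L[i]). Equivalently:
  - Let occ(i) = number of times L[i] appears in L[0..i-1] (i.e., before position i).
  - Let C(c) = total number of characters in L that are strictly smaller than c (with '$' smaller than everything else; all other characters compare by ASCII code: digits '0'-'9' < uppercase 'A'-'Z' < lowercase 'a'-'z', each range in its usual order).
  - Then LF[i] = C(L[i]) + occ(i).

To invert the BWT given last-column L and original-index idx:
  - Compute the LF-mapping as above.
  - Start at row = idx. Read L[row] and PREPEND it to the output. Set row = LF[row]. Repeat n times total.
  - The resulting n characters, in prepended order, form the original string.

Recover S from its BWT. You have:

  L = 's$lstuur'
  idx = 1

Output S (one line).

LF mapping: 3 0 1 4 5 6 7 2
Walk LF starting at row 1, prepending L[row]:
  step 1: row=1, L[1]='$', prepend. Next row=LF[1]=0
  step 2: row=0, L[0]='s', prepend. Next row=LF[0]=3
  step 3: row=3, L[3]='s', prepend. Next row=LF[3]=4
  step 4: row=4, L[4]='t', prepend. Next row=LF[4]=5
  step 5: row=5, L[5]='u', prepend. Next row=LF[5]=6
  step 6: row=6, L[6]='u', prepend. Next row=LF[6]=7
  step 7: row=7, L[7]='r', prepend. Next row=LF[7]=2
  step 8: row=2, L[2]='l', prepend. Next row=LF[2]=1
Reversed output: lruutss$

Answer: lruutss$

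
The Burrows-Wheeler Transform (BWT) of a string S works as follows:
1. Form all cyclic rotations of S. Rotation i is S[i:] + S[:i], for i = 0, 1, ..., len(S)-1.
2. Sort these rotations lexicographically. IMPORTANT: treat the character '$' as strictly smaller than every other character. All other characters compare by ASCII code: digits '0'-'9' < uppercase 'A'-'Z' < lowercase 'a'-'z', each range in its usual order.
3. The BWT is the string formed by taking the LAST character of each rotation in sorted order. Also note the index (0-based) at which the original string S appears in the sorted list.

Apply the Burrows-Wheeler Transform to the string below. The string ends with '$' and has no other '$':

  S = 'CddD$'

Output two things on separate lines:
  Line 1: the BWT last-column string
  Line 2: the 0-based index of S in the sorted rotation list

Answer: D$ddC
1

Derivation:
All 5 rotations (rotation i = S[i:]+S[:i]):
  rot[0] = CddD$
  rot[1] = ddD$C
  rot[2] = dD$Cd
  rot[3] = D$Cdd
  rot[4] = $CddD
Sorted (with $ < everything):
  sorted[0] = $CddD  (last char: 'D')
  sorted[1] = CddD$  (last char: '$')
  sorted[2] = D$Cdd  (last char: 'd')
  sorted[3] = dD$Cd  (last char: 'd')
  sorted[4] = ddD$C  (last char: 'C')
Last column: D$ddC
Original string S is at sorted index 1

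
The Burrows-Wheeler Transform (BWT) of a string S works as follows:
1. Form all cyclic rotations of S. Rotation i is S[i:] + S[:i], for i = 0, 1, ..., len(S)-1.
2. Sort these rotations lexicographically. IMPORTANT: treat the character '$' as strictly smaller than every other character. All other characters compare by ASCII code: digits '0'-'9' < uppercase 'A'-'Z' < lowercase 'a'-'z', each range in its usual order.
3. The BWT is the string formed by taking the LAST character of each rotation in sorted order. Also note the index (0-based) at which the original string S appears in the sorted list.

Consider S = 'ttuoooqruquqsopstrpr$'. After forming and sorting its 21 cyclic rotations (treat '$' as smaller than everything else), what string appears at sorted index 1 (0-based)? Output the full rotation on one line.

Answer: oooqruquqsopstrpr$ttu

Derivation:
All 21 rotations (rotation i = S[i:]+S[:i]):
  rot[0] = ttuoooqruquqsopstrpr$
  rot[1] = tuoooqruquqsopstrpr$t
  rot[2] = uoooqruquqsopstrpr$tt
  rot[3] = oooqruquqsopstrpr$ttu
  rot[4] = ooqruquqsopstrpr$ttuo
  rot[5] = oqruquqsopstrpr$ttuoo
  rot[6] = qruquqsopstrpr$ttuooo
  rot[7] = ruquqsopstrpr$ttuoooq
  rot[8] = uquqsopstrpr$ttuoooqr
  rot[9] = quqsopstrpr$ttuoooqru
  rot[10] = uqsopstrpr$ttuoooqruq
  rot[11] = qsopstrpr$ttuoooqruqu
  rot[12] = sopstrpr$ttuoooqruquq
  rot[13] = opstrpr$ttuoooqruquqs
  rot[14] = pstrpr$ttuoooqruquqso
  rot[15] = strpr$ttuoooqruquqsop
  rot[16] = trpr$ttuoooqruquqsops
  rot[17] = rpr$ttuoooqruquqsopst
  rot[18] = pr$ttuoooqruquqsopstr
  rot[19] = r$ttuoooqruquqsopstrp
  rot[20] = $ttuoooqruquqsopstrpr
Sorted (with $ < everything):
  sorted[0] = $ttuoooqruquqsopstrpr
  sorted[1] = oooqruquqsopstrpr$ttu
  sorted[2] = ooqruquqsopstrpr$ttuo
  sorted[3] = opstrpr$ttuoooqruquqs
  sorted[4] = oqruquqsopstrpr$ttuoo
  sorted[5] = pr$ttuoooqruquqsopstr
  sorted[6] = pstrpr$ttuoooqruquqso
  sorted[7] = qruquqsopstrpr$ttuooo
  sorted[8] = qsopstrpr$ttuoooqruqu
  sorted[9] = quqsopstrpr$ttuoooqru
  sorted[10] = r$ttuoooqruquqsopstrp
  sorted[11] = rpr$ttuoooqruquqsopst
  sorted[12] = ruquqsopstrpr$ttuoooq
  sorted[13] = sopstrpr$ttuoooqruquq
  sorted[14] = strpr$ttuoooqruquqsop
  sorted[15] = trpr$ttuoooqruquqsops
  sorted[16] = ttuoooqruquqsopstrpr$
  sorted[17] = tuoooqruquqsopstrpr$t
  sorted[18] = uoooqruquqsopstrpr$tt
  sorted[19] = uqsopstrpr$ttuoooqruq
  sorted[20] = uquqsopstrpr$ttuoooqr
sorted[1] = oooqruquqsopstrpr$ttu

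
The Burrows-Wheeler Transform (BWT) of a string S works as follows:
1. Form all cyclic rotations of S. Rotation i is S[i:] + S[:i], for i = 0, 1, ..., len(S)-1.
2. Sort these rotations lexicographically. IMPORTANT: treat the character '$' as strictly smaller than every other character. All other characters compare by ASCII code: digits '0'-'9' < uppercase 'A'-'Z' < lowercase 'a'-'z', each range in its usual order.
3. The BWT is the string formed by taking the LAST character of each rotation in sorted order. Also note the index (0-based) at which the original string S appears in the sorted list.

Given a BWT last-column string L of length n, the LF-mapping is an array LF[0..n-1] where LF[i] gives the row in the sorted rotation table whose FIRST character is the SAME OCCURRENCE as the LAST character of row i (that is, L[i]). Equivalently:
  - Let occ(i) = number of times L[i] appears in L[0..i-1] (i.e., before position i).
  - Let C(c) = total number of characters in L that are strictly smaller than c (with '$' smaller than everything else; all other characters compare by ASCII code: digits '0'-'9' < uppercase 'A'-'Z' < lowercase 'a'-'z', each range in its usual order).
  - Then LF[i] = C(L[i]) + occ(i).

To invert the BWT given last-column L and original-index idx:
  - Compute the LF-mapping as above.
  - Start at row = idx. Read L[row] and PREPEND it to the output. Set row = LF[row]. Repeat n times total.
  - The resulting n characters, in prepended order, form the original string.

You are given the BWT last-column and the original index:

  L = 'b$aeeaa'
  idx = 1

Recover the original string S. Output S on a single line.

LF mapping: 4 0 1 5 6 2 3
Walk LF starting at row 1, prepending L[row]:
  step 1: row=1, L[1]='$', prepend. Next row=LF[1]=0
  step 2: row=0, L[0]='b', prepend. Next row=LF[0]=4
  step 3: row=4, L[4]='e', prepend. Next row=LF[4]=6
  step 4: row=6, L[6]='a', prepend. Next row=LF[6]=3
  step 5: row=3, L[3]='e', prepend. Next row=LF[3]=5
  step 6: row=5, L[5]='a', prepend. Next row=LF[5]=2
  step 7: row=2, L[2]='a', prepend. Next row=LF[2]=1
Reversed output: aaeaeb$

Answer: aaeaeb$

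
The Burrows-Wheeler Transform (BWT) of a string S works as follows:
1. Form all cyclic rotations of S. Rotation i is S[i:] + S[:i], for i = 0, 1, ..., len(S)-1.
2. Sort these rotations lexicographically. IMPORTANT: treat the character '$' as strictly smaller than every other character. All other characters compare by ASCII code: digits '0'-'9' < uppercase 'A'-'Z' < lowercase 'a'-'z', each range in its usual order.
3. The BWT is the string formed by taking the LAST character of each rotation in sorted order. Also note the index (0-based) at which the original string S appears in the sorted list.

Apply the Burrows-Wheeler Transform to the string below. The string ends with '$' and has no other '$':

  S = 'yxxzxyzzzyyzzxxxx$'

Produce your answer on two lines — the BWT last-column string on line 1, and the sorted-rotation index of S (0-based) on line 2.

Answer: xxxxzyzx$zyxzxzyzy
8

Derivation:
All 18 rotations (rotation i = S[i:]+S[:i]):
  rot[0] = yxxzxyzzzyyzzxxxx$
  rot[1] = xxzxyzzzyyzzxxxx$y
  rot[2] = xzxyzzzyyzzxxxx$yx
  rot[3] = zxyzzzyyzzxxxx$yxx
  rot[4] = xyzzzyyzzxxxx$yxxz
  rot[5] = yzzzyyzzxxxx$yxxzx
  rot[6] = zzzyyzzxxxx$yxxzxy
  rot[7] = zzyyzzxxxx$yxxzxyz
  rot[8] = zyyzzxxxx$yxxzxyzz
  rot[9] = yyzzxxxx$yxxzxyzzz
  rot[10] = yzzxxxx$yxxzxyzzzy
  rot[11] = zzxxxx$yxxzxyzzzyy
  rot[12] = zxxxx$yxxzxyzzzyyz
  rot[13] = xxxx$yxxzxyzzzyyzz
  rot[14] = xxx$yxxzxyzzzyyzzx
  rot[15] = xx$yxxzxyzzzyyzzxx
  rot[16] = x$yxxzxyzzzyyzzxxx
  rot[17] = $yxxzxyzzzyyzzxxxx
Sorted (with $ < everything):
  sorted[0] = $yxxzxyzzzyyzzxxxx  (last char: 'x')
  sorted[1] = x$yxxzxyzzzyyzzxxx  (last char: 'x')
  sorted[2] = xx$yxxzxyzzzyyzzxx  (last char: 'x')
  sorted[3] = xxx$yxxzxyzzzyyzzx  (last char: 'x')
  sorted[4] = xxxx$yxxzxyzzzyyzz  (last char: 'z')
  sorted[5] = xxzxyzzzyyzzxxxx$y  (last char: 'y')
  sorted[6] = xyzzzyyzzxxxx$yxxz  (last char: 'z')
  sorted[7] = xzxyzzzyyzzxxxx$yx  (last char: 'x')
  sorted[8] = yxxzxyzzzyyzzxxxx$  (last char: '$')
  sorted[9] = yyzzxxxx$yxxzxyzzz  (last char: 'z')
  sorted[10] = yzzxxxx$yxxzxyzzzy  (last char: 'y')
  sorted[11] = yzzzyyzzxxxx$yxxzx  (last char: 'x')
  sorted[12] = zxxxx$yxxzxyzzzyyz  (last char: 'z')
  sorted[13] = zxyzzzyyzzxxxx$yxx  (last char: 'x')
  sorted[14] = zyyzzxxxx$yxxzxyzz  (last char: 'z')
  sorted[15] = zzxxxx$yxxzxyzzzyy  (last char: 'y')
  sorted[16] = zzyyzzxxxx$yxxzxyz  (last char: 'z')
  sorted[17] = zzzyyzzxxxx$yxxzxy  (last char: 'y')
Last column: xxxxzyzx$zyxzxzyzy
Original string S is at sorted index 8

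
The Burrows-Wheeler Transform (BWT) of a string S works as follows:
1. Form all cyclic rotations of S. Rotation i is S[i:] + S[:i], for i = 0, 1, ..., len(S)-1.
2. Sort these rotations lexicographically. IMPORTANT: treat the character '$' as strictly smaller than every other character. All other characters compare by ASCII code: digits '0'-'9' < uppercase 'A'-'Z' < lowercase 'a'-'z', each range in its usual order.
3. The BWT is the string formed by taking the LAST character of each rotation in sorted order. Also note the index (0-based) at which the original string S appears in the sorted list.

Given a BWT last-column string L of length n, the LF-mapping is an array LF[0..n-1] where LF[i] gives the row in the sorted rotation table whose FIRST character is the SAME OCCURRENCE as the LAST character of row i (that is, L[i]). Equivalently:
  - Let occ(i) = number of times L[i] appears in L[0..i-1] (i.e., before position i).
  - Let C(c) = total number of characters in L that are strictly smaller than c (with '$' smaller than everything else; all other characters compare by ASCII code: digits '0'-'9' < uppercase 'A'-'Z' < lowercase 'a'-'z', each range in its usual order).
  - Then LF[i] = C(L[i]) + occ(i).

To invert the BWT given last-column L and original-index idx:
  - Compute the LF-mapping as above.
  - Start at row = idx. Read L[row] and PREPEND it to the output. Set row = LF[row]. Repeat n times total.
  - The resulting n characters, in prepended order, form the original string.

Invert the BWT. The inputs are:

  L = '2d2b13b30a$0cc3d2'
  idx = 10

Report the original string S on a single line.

Answer: a3ccb2dd03320b12$

Derivation:
LF mapping: 4 15 5 11 3 7 12 8 1 10 0 2 13 14 9 16 6
Walk LF starting at row 10, prepending L[row]:
  step 1: row=10, L[10]='$', prepend. Next row=LF[10]=0
  step 2: row=0, L[0]='2', prepend. Next row=LF[0]=4
  step 3: row=4, L[4]='1', prepend. Next row=LF[4]=3
  step 4: row=3, L[3]='b', prepend. Next row=LF[3]=11
  step 5: row=11, L[11]='0', prepend. Next row=LF[11]=2
  step 6: row=2, L[2]='2', prepend. Next row=LF[2]=5
  step 7: row=5, L[5]='3', prepend. Next row=LF[5]=7
  step 8: row=7, L[7]='3', prepend. Next row=LF[7]=8
  step 9: row=8, L[8]='0', prepend. Next row=LF[8]=1
  step 10: row=1, L[1]='d', prepend. Next row=LF[1]=15
  step 11: row=15, L[15]='d', prepend. Next row=LF[15]=16
  step 12: row=16, L[16]='2', prepend. Next row=LF[16]=6
  step 13: row=6, L[6]='b', prepend. Next row=LF[6]=12
  step 14: row=12, L[12]='c', prepend. Next row=LF[12]=13
  step 15: row=13, L[13]='c', prepend. Next row=LF[13]=14
  step 16: row=14, L[14]='3', prepend. Next row=LF[14]=9
  step 17: row=9, L[9]='a', prepend. Next row=LF[9]=10
Reversed output: a3ccb2dd03320b12$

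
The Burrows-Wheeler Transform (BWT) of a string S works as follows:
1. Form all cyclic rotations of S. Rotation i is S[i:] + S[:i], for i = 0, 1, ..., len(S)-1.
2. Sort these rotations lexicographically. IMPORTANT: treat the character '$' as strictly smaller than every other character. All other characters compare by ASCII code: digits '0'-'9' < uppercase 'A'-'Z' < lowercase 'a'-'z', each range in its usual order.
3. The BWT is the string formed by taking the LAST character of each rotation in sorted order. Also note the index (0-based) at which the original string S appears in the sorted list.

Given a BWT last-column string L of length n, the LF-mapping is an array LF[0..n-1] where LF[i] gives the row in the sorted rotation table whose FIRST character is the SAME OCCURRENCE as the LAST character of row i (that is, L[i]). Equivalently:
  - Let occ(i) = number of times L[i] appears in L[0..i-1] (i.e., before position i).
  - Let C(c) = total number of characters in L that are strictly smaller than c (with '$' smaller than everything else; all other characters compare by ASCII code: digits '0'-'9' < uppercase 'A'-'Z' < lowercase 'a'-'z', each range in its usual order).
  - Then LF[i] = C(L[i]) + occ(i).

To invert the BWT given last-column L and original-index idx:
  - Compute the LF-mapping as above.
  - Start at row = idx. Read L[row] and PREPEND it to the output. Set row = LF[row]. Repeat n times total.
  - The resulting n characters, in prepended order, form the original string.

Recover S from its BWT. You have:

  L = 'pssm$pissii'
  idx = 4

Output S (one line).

Answer: mississipp$

Derivation:
LF mapping: 5 7 8 4 0 6 1 9 10 2 3
Walk LF starting at row 4, prepending L[row]:
  step 1: row=4, L[4]='$', prepend. Next row=LF[4]=0
  step 2: row=0, L[0]='p', prepend. Next row=LF[0]=5
  step 3: row=5, L[5]='p', prepend. Next row=LF[5]=6
  step 4: row=6, L[6]='i', prepend. Next row=LF[6]=1
  step 5: row=1, L[1]='s', prepend. Next row=LF[1]=7
  step 6: row=7, L[7]='s', prepend. Next row=LF[7]=9
  step 7: row=9, L[9]='i', prepend. Next row=LF[9]=2
  step 8: row=2, L[2]='s', prepend. Next row=LF[2]=8
  step 9: row=8, L[8]='s', prepend. Next row=LF[8]=10
  step 10: row=10, L[10]='i', prepend. Next row=LF[10]=3
  step 11: row=3, L[3]='m', prepend. Next row=LF[3]=4
Reversed output: mississipp$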